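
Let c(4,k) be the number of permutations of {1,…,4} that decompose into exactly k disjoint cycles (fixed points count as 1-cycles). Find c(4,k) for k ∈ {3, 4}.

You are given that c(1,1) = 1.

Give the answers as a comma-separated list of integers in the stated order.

@2  (2,1):1·1+0→1, (2,2):0·1+1→1
@3  (3,2):1·2+1→3, (3,3):0·2+1→1
@4  (4,3):1·3+3→6, (4,4):0·3+1→1
Read c(4,3) = 6, c(4,4) = 1.

6, 1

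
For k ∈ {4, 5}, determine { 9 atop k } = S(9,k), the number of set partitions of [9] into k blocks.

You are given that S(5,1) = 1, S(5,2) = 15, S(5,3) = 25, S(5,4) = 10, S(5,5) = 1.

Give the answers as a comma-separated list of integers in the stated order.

i=6: T(6,1)=0+1·1=1 | T(6,2)=1+2·15=31 | T(6,3)=15+3·25=90 | T(6,4)=25+4·10=65 | T(6,5)=10+5·1=15
i=7: T(7,2)=1+2·31=63 | T(7,3)=31+3·90=301 | T(7,4)=90+4·65=350 | T(7,5)=65+5·15=140
i=8: T(8,3)=63+3·301=966 | T(8,4)=301+4·350=1701 | T(8,5)=350+5·140=1050
i=9: T(9,4)=966+4·1701=7770 | T(9,5)=1701+5·1050=6951
Read S(9,4) = 7770, S(9,5) = 6951.

7770, 6951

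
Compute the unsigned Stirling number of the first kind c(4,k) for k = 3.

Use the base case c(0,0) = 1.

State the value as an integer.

6

row 1: T[1][1]=0·0+1=1
row 2: T[2][1]=1·1+0=1  T[2][2]=1·0+1=1
row 3: T[3][2]=2·1+1=3  T[3][3]=2·0+1=1
row 4: T[4][3]=3·1+3=6
Read c(4,3) = 6.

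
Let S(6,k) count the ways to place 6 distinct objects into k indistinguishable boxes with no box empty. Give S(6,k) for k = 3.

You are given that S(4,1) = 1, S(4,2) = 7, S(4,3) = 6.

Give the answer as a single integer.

@5  (5,2):7·2+1→15, (5,3):6·3+7→25
@6  (6,3):25·3+15→90
Read S(6,3) = 90.

90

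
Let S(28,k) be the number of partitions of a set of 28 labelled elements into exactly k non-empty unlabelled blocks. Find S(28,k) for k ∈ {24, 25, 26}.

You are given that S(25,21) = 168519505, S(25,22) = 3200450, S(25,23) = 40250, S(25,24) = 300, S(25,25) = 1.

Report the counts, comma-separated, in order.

460192005, 6654375, 64701

r26: T_26,22=22×3200450+168519505=238929405; T_26,23=23×40250+3200450=4126200; T_26,24=24×300+40250=47450; T_26,25=25×1+300=325; T_26,26=26×0+1=1
r27: T_27,23=23×4126200+238929405=333832005; T_27,24=24×47450+4126200=5265000; T_27,25=25×325+47450=55575; T_27,26=26×1+325=351
r28: T_28,24=24×5265000+333832005=460192005; T_28,25=25×55575+5265000=6654375; T_28,26=26×351+55575=64701
Read S(28,24) = 460192005, S(28,25) = 6654375, S(28,26) = 64701.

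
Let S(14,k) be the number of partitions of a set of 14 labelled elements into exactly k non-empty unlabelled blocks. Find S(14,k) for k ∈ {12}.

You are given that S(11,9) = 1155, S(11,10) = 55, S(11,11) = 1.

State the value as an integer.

3367

[12] T[12,10]:10*55+1155=1705 · T[12,11]:11*1+55=66 · T[12,12]:12*0+1=1
[13] T[13,11]:11*66+1705=2431 · T[13,12]:12*1+66=78
[14] T[14,12]:12*78+2431=3367
Read S(14,12) = 3367.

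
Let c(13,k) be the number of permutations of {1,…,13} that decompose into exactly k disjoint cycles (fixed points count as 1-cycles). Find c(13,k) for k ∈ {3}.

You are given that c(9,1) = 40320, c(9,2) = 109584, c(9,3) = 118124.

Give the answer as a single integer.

1931559552

[10] T[10,1]:9*40320+0=362880 · T[10,2]:9*109584+40320=1026576 · T[10,3]:9*118124+109584=1172700
[11] T[11,1]:10*362880+0=3628800 · T[11,2]:10*1026576+362880=10628640 · T[11,3]:10*1172700+1026576=12753576
[12] T[12,2]:11*10628640+3628800=120543840 · T[12,3]:11*12753576+10628640=150917976
[13] T[13,3]:12*150917976+120543840=1931559552
Read c(13,3) = 1931559552.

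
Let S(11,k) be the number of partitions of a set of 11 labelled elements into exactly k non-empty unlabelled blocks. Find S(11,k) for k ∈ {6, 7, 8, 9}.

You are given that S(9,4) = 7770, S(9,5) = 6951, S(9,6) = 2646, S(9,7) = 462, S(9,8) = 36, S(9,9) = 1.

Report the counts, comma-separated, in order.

179487, 63987, 11880, 1155

i=10: T(10,5)=7770+5·6951=42525 | T(10,6)=6951+6·2646=22827 | T(10,7)=2646+7·462=5880 | T(10,8)=462+8·36=750 | T(10,9)=36+9·1=45
i=11: T(11,6)=42525+6·22827=179487 | T(11,7)=22827+7·5880=63987 | T(11,8)=5880+8·750=11880 | T(11,9)=750+9·45=1155
Read S(11,6) = 179487, S(11,7) = 63987, S(11,8) = 11880, S(11,9) = 1155.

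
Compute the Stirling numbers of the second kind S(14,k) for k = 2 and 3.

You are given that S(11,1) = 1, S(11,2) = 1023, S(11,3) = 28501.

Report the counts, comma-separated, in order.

8191, 788970

@12  (12,1):1·1+0→1, (12,2):1023·2+1→2047, (12,3):28501·3+1023→86526
@13  (13,1):1·1+0→1, (13,2):2047·2+1→4095, (13,3):86526·3+2047→261625
@14  (14,2):4095·2+1→8191, (14,3):261625·3+4095→788970
Read S(14,2) = 8191, S(14,3) = 788970.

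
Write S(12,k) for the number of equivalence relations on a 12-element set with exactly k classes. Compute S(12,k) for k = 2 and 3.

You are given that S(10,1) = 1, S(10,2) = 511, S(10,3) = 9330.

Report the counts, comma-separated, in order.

2047, 86526

row 11: T[11][1]=1·1+0=1  T[11][2]=2·511+1=1023  T[11][3]=3·9330+511=28501
row 12: T[12][2]=2·1023+1=2047  T[12][3]=3·28501+1023=86526
Read S(12,2) = 2047, S(12,3) = 86526.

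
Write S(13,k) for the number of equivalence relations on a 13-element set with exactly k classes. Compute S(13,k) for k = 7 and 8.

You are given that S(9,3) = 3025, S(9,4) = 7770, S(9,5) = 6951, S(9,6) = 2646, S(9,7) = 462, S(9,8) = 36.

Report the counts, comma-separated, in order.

r10: T_10,4=4×7770+3025=34105; T_10,5=5×6951+7770=42525; T_10,6=6×2646+6951=22827; T_10,7=7×462+2646=5880; T_10,8=8×36+462=750
r11: T_11,5=5×42525+34105=246730; T_11,6=6×22827+42525=179487; T_11,7=7×5880+22827=63987; T_11,8=8×750+5880=11880
r12: T_12,6=6×179487+246730=1323652; T_12,7=7×63987+179487=627396; T_12,8=8×11880+63987=159027
r13: T_13,7=7×627396+1323652=5715424; T_13,8=8×159027+627396=1899612
Read S(13,7) = 5715424, S(13,8) = 1899612.

5715424, 1899612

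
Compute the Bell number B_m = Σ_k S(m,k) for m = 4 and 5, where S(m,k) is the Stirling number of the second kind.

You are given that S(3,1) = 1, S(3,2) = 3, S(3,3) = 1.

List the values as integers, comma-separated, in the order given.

15, 52

[4] T[4,1]:1*1+0=1 · T[4,2]:2*3+1=7 · T[4,3]:3*1+3=6 · T[4,4]:4*0+1=1
[5] T[5,1]:1*1+0=1 · T[5,2]:2*7+1=15 · T[5,3]:3*6+7=25 · T[5,4]:4*1+6=10 · T[5,5]:5*0+1=1
B_4 = ΣS(4,k) = 1+7+6+1 = 15
B_5 = ΣS(5,k) = 1+15+25+10+1 = 52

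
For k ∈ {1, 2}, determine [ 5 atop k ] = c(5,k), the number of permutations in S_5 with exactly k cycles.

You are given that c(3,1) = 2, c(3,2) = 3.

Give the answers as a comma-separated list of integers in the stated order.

r4: T_4,1=3×2+0=6; T_4,2=3×3+2=11
r5: T_5,1=4×6+0=24; T_5,2=4×11+6=50
Read c(5,1) = 24, c(5,2) = 50.

24, 50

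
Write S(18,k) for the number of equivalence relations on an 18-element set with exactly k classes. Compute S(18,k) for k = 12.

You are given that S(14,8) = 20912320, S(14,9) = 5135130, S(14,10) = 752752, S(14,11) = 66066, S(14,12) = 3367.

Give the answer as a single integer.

1256328866

row 15: T[15][9]=9·5135130+20912320=67128490  T[15][10]=10·752752+5135130=12662650  T[15][11]=11·66066+752752=1479478  T[15][12]=12·3367+66066=106470
row 16: T[16][10]=10·12662650+67128490=193754990  T[16][11]=11·1479478+12662650=28936908  T[16][12]=12·106470+1479478=2757118
row 17: T[17][11]=11·28936908+193754990=512060978  T[17][12]=12·2757118+28936908=62022324
row 18: T[18][12]=12·62022324+512060978=1256328866
Read S(18,12) = 1256328866.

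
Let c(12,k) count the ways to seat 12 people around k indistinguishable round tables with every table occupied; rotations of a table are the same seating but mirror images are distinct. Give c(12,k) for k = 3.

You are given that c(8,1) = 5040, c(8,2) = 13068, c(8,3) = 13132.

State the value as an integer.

150917976

@9  (9,1):5040·8+0→40320, (9,2):13068·8+5040→109584, (9,3):13132·8+13068→118124
@10  (10,1):40320·9+0→362880, (10,2):109584·9+40320→1026576, (10,3):118124·9+109584→1172700
@11  (11,2):1026576·10+362880→10628640, (11,3):1172700·10+1026576→12753576
@12  (12,3):12753576·11+10628640→150917976
Read c(12,3) = 150917976.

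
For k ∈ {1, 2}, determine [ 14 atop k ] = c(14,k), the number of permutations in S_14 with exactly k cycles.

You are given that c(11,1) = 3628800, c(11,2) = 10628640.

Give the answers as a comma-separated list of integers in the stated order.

row 12: T[12][1]=11·3628800+0=39916800  T[12][2]=11·10628640+3628800=120543840
row 13: T[13][1]=12·39916800+0=479001600  T[13][2]=12·120543840+39916800=1486442880
row 14: T[14][1]=13·479001600+0=6227020800  T[14][2]=13·1486442880+479001600=19802759040
Read c(14,1) = 6227020800, c(14,2) = 19802759040.

6227020800, 19802759040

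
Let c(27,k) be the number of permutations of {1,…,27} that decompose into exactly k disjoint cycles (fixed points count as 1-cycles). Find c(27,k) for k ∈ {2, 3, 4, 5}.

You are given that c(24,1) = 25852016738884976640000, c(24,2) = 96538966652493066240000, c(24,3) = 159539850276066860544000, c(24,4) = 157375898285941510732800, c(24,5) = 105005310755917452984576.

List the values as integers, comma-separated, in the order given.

1554454559147562279567360000, 2671674589068831403868160000, 2761307967193712729035776000, 1945067308917524165279692800

r25: T_25,1=24×25852016738884976640000+0=620448401733239439360000; T_25,2=24×96538966652493066240000+25852016738884976640000=2342787216398718566400000; T_25,3=24×159539850276066860544000+96538966652493066240000=3925495373278097719296000; T_25,4=24×157375898285941510732800+159539850276066860544000=3936561409138663118131200; T_25,5=24×105005310755917452984576+157375898285941510732800=2677503356427960382362624
r26: T_26,1=25×620448401733239439360000+0=15511210043330985984000000; T_26,2=25×2342787216398718566400000+620448401733239439360000=59190128811701203599360000; T_26,3=25×3925495373278097719296000+2342787216398718566400000=100480171548351161548800000; T_26,4=25×3936561409138663118131200+3925495373278097719296000=102339530601744675672576000; T_26,5=25×2677503356427960382362624+3936561409138663118131200=70874145319837672677196800
r27: T_27,2=26×59190128811701203599360000+15511210043330985984000000=1554454559147562279567360000; T_27,3=26×100480171548351161548800000+59190128811701203599360000=2671674589068831403868160000; T_27,4=26×102339530601744675672576000+100480171548351161548800000=2761307967193712729035776000; T_27,5=26×70874145319837672677196800+102339530601744675672576000=1945067308917524165279692800
Read c(27,2) = 1554454559147562279567360000, c(27,3) = 2671674589068831403868160000, c(27,4) = 2761307967193712729035776000, c(27,5) = 1945067308917524165279692800.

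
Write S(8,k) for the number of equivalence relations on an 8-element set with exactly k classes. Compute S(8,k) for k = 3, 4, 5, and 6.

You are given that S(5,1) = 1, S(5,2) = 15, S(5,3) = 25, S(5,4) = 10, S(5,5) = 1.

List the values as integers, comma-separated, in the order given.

row 6: T[6][1]=1·1+0=1  T[6][2]=2·15+1=31  T[6][3]=3·25+15=90  T[6][4]=4·10+25=65  T[6][5]=5·1+10=15  T[6][6]=6·0+1=1
row 7: T[7][2]=2·31+1=63  T[7][3]=3·90+31=301  T[7][4]=4·65+90=350  T[7][5]=5·15+65=140  T[7][6]=6·1+15=21
row 8: T[8][3]=3·301+63=966  T[8][4]=4·350+301=1701  T[8][5]=5·140+350=1050  T[8][6]=6·21+140=266
Read S(8,3) = 966, S(8,4) = 1701, S(8,5) = 1050, S(8,6) = 266.

966, 1701, 1050, 266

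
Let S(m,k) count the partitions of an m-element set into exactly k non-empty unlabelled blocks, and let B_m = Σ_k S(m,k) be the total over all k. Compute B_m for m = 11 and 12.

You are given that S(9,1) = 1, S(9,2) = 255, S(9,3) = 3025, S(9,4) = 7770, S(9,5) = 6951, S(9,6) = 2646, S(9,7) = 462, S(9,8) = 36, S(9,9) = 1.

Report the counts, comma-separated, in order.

678570, 4213597

r10: T_10,1=1×1+0=1; T_10,2=2×255+1=511; T_10,3=3×3025+255=9330; T_10,4=4×7770+3025=34105; T_10,5=5×6951+7770=42525; T_10,6=6×2646+6951=22827; T_10,7=7×462+2646=5880; T_10,8=8×36+462=750; T_10,9=9×1+36=45; T_10,10=10×0+1=1
r11: T_11,1=1×1+0=1; T_11,2=2×511+1=1023; T_11,3=3×9330+511=28501; T_11,4=4×34105+9330=145750; T_11,5=5×42525+34105=246730; T_11,6=6×22827+42525=179487; T_11,7=7×5880+22827=63987; T_11,8=8×750+5880=11880; T_11,9=9×45+750=1155; T_11,10=10×1+45=55; T_11,11=11×0+1=1
r12: T_12,1=1×1+0=1; T_12,2=2×1023+1=2047; T_12,3=3×28501+1023=86526; T_12,4=4×145750+28501=611501; T_12,5=5×246730+145750=1379400; T_12,6=6×179487+246730=1323652; T_12,7=7×63987+179487=627396; T_12,8=8×11880+63987=159027; T_12,9=9×1155+11880=22275; T_12,10=10×55+1155=1705; T_12,11=11×1+55=66; T_12,12=12×0+1=1
B_11 = ΣS(11,k) = 1+1023+28501+145750+246730+179487+63987+11880+1155+55+1 = 678570
B_12 = ΣS(12,k) = 1+2047+86526+611501+1379400+1323652+627396+159027+22275+1705+66+1 = 4213597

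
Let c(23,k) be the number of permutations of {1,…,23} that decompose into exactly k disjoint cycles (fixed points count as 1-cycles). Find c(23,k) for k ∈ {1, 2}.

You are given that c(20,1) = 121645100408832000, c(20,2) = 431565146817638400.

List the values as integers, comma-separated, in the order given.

[21] T[21,1]:20*121645100408832000+0=2432902008176640000 · T[21,2]:20*431565146817638400+121645100408832000=8752948036761600000
[22] T[22,1]:21*2432902008176640000+0=51090942171709440000 · T[22,2]:21*8752948036761600000+2432902008176640000=186244810780170240000
[23] T[23,1]:22*51090942171709440000+0=1124000727777607680000 · T[23,2]:22*186244810780170240000+51090942171709440000=4148476779335454720000
Read c(23,1) = 1124000727777607680000, c(23,2) = 4148476779335454720000.

1124000727777607680000, 4148476779335454720000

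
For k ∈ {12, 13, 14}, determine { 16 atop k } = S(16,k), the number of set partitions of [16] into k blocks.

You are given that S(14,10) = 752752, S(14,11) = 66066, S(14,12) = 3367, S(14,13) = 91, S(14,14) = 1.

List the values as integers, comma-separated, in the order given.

i=15: T(15,11)=752752+11·66066=1479478 | T(15,12)=66066+12·3367=106470 | T(15,13)=3367+13·91=4550 | T(15,14)=91+14·1=105
i=16: T(16,12)=1479478+12·106470=2757118 | T(16,13)=106470+13·4550=165620 | T(16,14)=4550+14·105=6020
Read S(16,12) = 2757118, S(16,13) = 165620, S(16,14) = 6020.

2757118, 165620, 6020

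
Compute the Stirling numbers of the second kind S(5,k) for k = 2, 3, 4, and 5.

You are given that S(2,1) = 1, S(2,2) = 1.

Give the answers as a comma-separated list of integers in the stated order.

15, 25, 10, 1

@3  (3,1):1·1+0→1, (3,2):1·2+1→3, (3,3):0·3+1→1
@4  (4,1):1·1+0→1, (4,2):3·2+1→7, (4,3):1·3+3→6, (4,4):0·4+1→1
@5  (5,2):7·2+1→15, (5,3):6·3+7→25, (5,4):1·4+6→10, (5,5):0·5+1→1
Read S(5,2) = 15, S(5,3) = 25, S(5,4) = 10, S(5,5) = 1.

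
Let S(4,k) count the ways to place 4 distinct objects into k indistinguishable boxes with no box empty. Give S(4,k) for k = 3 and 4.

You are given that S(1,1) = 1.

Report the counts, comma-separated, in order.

6, 1

i=2: T(2,1)=0+1·1=1 | T(2,2)=1+2·0=1
i=3: T(3,2)=1+2·1=3 | T(3,3)=1+3·0=1
i=4: T(4,3)=3+3·1=6 | T(4,4)=1+4·0=1
Read S(4,3) = 6, S(4,4) = 1.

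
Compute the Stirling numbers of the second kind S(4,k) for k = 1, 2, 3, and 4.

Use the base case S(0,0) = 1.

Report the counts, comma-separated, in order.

r1: T_1,1=1×0+1=1
r2: T_2,1=1×1+0=1; T_2,2=2×0+1=1
r3: T_3,1=1×1+0=1; T_3,2=2×1+1=3; T_3,3=3×0+1=1
r4: T_4,1=1×1+0=1; T_4,2=2×3+1=7; T_4,3=3×1+3=6; T_4,4=4×0+1=1
Read S(4,1) = 1, S(4,2) = 7, S(4,3) = 6, S(4,4) = 1.

1, 7, 6, 1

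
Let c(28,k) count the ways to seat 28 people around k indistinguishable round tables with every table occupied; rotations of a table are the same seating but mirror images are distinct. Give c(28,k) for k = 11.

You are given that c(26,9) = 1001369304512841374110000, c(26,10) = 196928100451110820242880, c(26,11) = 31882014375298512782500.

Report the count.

33819732719881270820297640

r27: T_27,10=26×196928100451110820242880+1001369304512841374110000=6121499916241722700424880; T_27,11=26×31882014375298512782500+196928100451110820242880=1025860474208872152587880
r28: T_28,11=27×1025860474208872152587880+6121499916241722700424880=33819732719881270820297640
Read c(28,11) = 33819732719881270820297640.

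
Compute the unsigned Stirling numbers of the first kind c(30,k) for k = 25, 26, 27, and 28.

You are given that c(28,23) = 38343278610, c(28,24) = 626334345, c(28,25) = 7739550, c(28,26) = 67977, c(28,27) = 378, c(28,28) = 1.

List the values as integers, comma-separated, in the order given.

[29] T[29,24]:28*626334345+38343278610=55880640270 · T[29,25]:28*7739550+626334345=843041745 · T[29,26]:28*67977+7739550=9642906 · T[29,27]:28*378+67977=78561 · T[29,28]:28*1+378=406
[30] T[30,25]:29*843041745+55880640270=80328850875 · T[30,26]:29*9642906+843041745=1122686019 · T[30,27]:29*78561+9642906=11921175 · T[30,28]:29*406+78561=90335
Read c(30,25) = 80328850875, c(30,26) = 1122686019, c(30,27) = 11921175, c(30,28) = 90335.

80328850875, 1122686019, 11921175, 90335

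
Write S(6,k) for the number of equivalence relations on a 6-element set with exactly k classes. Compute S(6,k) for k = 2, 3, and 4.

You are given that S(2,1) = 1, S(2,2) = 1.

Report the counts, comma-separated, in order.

31, 90, 65

row 3: T[3][1]=1·1+0=1  T[3][2]=2·1+1=3  T[3][3]=3·0+1=1
row 4: T[4][1]=1·1+0=1  T[4][2]=2·3+1=7  T[4][3]=3·1+3=6  T[4][4]=4·0+1=1
row 5: T[5][1]=1·1+0=1  T[5][2]=2·7+1=15  T[5][3]=3·6+7=25  T[5][4]=4·1+6=10
row 6: T[6][2]=2·15+1=31  T[6][3]=3·25+15=90  T[6][4]=4·10+25=65
Read S(6,2) = 31, S(6,3) = 90, S(6,4) = 65.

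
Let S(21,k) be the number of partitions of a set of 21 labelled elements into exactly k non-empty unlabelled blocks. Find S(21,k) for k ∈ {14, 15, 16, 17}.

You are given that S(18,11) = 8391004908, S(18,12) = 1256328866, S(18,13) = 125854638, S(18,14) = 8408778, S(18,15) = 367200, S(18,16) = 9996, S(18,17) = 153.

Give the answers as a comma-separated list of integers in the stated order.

@19  (19,12):1256328866·12+8391004908→23466951300, (19,13):125854638·13+1256328866→2892439160, (19,14):8408778·14+125854638→243577530, (19,15):367200·15+8408778→13916778, (19,16):9996·16+367200→527136, (19,17):153·17+9996→12597
@20  (20,13):2892439160·13+23466951300→61068660380, (20,14):243577530·14+2892439160→6302524580, (20,15):13916778·15+243577530→452329200, (20,16):527136·16+13916778→22350954, (20,17):12597·17+527136→741285
@21  (21,14):6302524580·14+61068660380→149304004500, (21,15):452329200·15+6302524580→13087462580, (21,16):22350954·16+452329200→809944464, (21,17):741285·17+22350954→34952799
Read S(21,14) = 149304004500, S(21,15) = 13087462580, S(21,16) = 809944464, S(21,17) = 34952799.

149304004500, 13087462580, 809944464, 34952799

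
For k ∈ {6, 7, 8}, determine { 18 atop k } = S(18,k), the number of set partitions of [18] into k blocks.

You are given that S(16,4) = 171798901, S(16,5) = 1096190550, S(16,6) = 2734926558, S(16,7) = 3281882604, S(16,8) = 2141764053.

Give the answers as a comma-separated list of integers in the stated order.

i=17: T(17,5)=171798901+5·1096190550=5652751651 | T(17,6)=1096190550+6·2734926558=17505749898 | T(17,7)=2734926558+7·3281882604=25708104786 | T(17,8)=3281882604+8·2141764053=20415995028
i=18: T(18,6)=5652751651+6·17505749898=110687251039 | T(18,7)=17505749898+7·25708104786=197462483400 | T(18,8)=25708104786+8·20415995028=189036065010
Read S(18,6) = 110687251039, S(18,7) = 197462483400, S(18,8) = 189036065010.

110687251039, 197462483400, 189036065010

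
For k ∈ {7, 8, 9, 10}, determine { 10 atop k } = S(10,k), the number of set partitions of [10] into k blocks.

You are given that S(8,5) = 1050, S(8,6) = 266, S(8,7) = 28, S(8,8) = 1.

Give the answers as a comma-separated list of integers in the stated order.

[9] T[9,6]:6*266+1050=2646 · T[9,7]:7*28+266=462 · T[9,8]:8*1+28=36 · T[9,9]:9*0+1=1
[10] T[10,7]:7*462+2646=5880 · T[10,8]:8*36+462=750 · T[10,9]:9*1+36=45 · T[10,10]:10*0+1=1
Read S(10,7) = 5880, S(10,8) = 750, S(10,9) = 45, S(10,10) = 1.

5880, 750, 45, 1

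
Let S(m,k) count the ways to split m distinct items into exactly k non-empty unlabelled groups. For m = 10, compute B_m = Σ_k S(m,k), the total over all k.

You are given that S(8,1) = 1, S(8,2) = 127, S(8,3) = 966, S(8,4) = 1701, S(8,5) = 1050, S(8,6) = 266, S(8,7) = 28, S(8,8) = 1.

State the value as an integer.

i=9: T(9,1)=0+1·1=1 | T(9,2)=1+2·127=255 | T(9,3)=127+3·966=3025 | T(9,4)=966+4·1701=7770 | T(9,5)=1701+5·1050=6951 | T(9,6)=1050+6·266=2646 | T(9,7)=266+7·28=462 | T(9,8)=28+8·1=36 | T(9,9)=1+9·0=1
i=10: T(10,1)=0+1·1=1 | T(10,2)=1+2·255=511 | T(10,3)=255+3·3025=9330 | T(10,4)=3025+4·7770=34105 | T(10,5)=7770+5·6951=42525 | T(10,6)=6951+6·2646=22827 | T(10,7)=2646+7·462=5880 | T(10,8)=462+8·36=750 | T(10,9)=36+9·1=45 | T(10,10)=1+10·0=1
B_10 = ΣS(10,k) = 1+511+9330+34105+42525+22827+5880+750+45+1 = 115975

115975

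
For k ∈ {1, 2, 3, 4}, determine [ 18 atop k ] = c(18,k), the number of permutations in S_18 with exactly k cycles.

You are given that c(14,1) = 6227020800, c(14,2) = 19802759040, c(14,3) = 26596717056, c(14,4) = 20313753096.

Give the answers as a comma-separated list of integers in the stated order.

r15: T_15,1=14×6227020800+0=87178291200; T_15,2=14×19802759040+6227020800=283465647360; T_15,3=14×26596717056+19802759040=392156797824; T_15,4=14×20313753096+26596717056=310989260400
r16: T_16,1=15×87178291200+0=1307674368000; T_16,2=15×283465647360+87178291200=4339163001600; T_16,3=15×392156797824+283465647360=6165817614720; T_16,4=15×310989260400+392156797824=5056995703824
r17: T_17,1=16×1307674368000+0=20922789888000; T_17,2=16×4339163001600+1307674368000=70734282393600; T_17,3=16×6165817614720+4339163001600=102992244837120; T_17,4=16×5056995703824+6165817614720=87077748875904
r18: T_18,1=17×20922789888000+0=355687428096000; T_18,2=17×70734282393600+20922789888000=1223405590579200; T_18,3=17×102992244837120+70734282393600=1821602444624640; T_18,4=17×87077748875904+102992244837120=1583313975727488
Read c(18,1) = 355687428096000, c(18,2) = 1223405590579200, c(18,3) = 1821602444624640, c(18,4) = 1583313975727488.

355687428096000, 1223405590579200, 1821602444624640, 1583313975727488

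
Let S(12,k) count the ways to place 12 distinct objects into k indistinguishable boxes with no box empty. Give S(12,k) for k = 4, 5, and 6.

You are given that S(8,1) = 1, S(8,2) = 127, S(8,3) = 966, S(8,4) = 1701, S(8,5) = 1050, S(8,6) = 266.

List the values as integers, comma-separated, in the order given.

i=9: T(9,1)=0+1·1=1 | T(9,2)=1+2·127=255 | T(9,3)=127+3·966=3025 | T(9,4)=966+4·1701=7770 | T(9,5)=1701+5·1050=6951 | T(9,6)=1050+6·266=2646
i=10: T(10,2)=1+2·255=511 | T(10,3)=255+3·3025=9330 | T(10,4)=3025+4·7770=34105 | T(10,5)=7770+5·6951=42525 | T(10,6)=6951+6·2646=22827
i=11: T(11,3)=511+3·9330=28501 | T(11,4)=9330+4·34105=145750 | T(11,5)=34105+5·42525=246730 | T(11,6)=42525+6·22827=179487
i=12: T(12,4)=28501+4·145750=611501 | T(12,5)=145750+5·246730=1379400 | T(12,6)=246730+6·179487=1323652
Read S(12,4) = 611501, S(12,5) = 1379400, S(12,6) = 1323652.

611501, 1379400, 1323652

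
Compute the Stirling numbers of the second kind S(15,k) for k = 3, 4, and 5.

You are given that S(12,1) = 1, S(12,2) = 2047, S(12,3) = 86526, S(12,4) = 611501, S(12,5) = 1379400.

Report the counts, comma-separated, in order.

2375101, 42355950, 210766920

[13] T[13,1]:1*1+0=1 · T[13,2]:2*2047+1=4095 · T[13,3]:3*86526+2047=261625 · T[13,4]:4*611501+86526=2532530 · T[13,5]:5*1379400+611501=7508501
[14] T[14,2]:2*4095+1=8191 · T[14,3]:3*261625+4095=788970 · T[14,4]:4*2532530+261625=10391745 · T[14,5]:5*7508501+2532530=40075035
[15] T[15,3]:3*788970+8191=2375101 · T[15,4]:4*10391745+788970=42355950 · T[15,5]:5*40075035+10391745=210766920
Read S(15,3) = 2375101, S(15,4) = 42355950, S(15,5) = 210766920.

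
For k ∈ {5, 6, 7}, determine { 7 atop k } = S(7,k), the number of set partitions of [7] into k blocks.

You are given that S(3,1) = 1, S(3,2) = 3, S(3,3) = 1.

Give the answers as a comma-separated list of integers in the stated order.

i=4: T(4,2)=1+2·3=7 | T(4,3)=3+3·1=6 | T(4,4)=1+4·0=1
i=5: T(5,3)=7+3·6=25 | T(5,4)=6+4·1=10 | T(5,5)=1+5·0=1
i=6: T(6,4)=25+4·10=65 | T(6,5)=10+5·1=15 | T(6,6)=1+6·0=1
i=7: T(7,5)=65+5·15=140 | T(7,6)=15+6·1=21 | T(7,7)=1+7·0=1
Read S(7,5) = 140, S(7,6) = 21, S(7,7) = 1.

140, 21, 1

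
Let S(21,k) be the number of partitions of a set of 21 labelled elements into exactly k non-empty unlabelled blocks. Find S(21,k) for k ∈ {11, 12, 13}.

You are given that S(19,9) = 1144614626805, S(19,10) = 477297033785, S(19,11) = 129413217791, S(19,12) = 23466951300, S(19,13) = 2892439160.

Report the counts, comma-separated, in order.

26826851689001, 6833042030178, 1204909218331

@20  (20,10):477297033785·10+1144614626805→5917584964655, (20,11):129413217791·11+477297033785→1900842429486, (20,12):23466951300·12+129413217791→411016633391, (20,13):2892439160·13+23466951300→61068660380
@21  (21,11):1900842429486·11+5917584964655→26826851689001, (21,12):411016633391·12+1900842429486→6833042030178, (21,13):61068660380·13+411016633391→1204909218331
Read S(21,11) = 26826851689001, S(21,12) = 6833042030178, S(21,13) = 1204909218331.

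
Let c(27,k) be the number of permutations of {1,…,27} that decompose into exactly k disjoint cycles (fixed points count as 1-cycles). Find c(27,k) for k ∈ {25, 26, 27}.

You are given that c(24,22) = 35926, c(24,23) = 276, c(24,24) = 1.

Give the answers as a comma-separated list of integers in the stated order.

58500, 351, 1

row 25: T[25][23]=24·276+35926=42550  T[25][24]=24·1+276=300  T[25][25]=24·0+1=1
row 26: T[26][24]=25·300+42550=50050  T[26][25]=25·1+300=325  T[26][26]=25·0+1=1
row 27: T[27][25]=26·325+50050=58500  T[27][26]=26·1+325=351  T[27][27]=26·0+1=1
Read c(27,25) = 58500, c(27,26) = 351, c(27,27) = 1.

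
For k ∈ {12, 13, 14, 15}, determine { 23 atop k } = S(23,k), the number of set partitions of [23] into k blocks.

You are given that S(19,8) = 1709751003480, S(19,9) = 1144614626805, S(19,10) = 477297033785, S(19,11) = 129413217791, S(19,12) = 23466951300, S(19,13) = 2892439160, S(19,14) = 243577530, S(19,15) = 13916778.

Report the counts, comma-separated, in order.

1672162773483930, 401282560341390, 68629175807115, 8479404429331

@20  (20,9):1144614626805·9+1709751003480→12011282644725, (20,10):477297033785·10+1144614626805→5917584964655, (20,11):129413217791·11+477297033785→1900842429486, (20,12):23466951300·12+129413217791→411016633391, (20,13):2892439160·13+23466951300→61068660380, (20,14):243577530·14+2892439160→6302524580, (20,15):13916778·15+243577530→452329200
@21  (21,10):5917584964655·10+12011282644725→71187132291275, (21,11):1900842429486·11+5917584964655→26826851689001, (21,12):411016633391·12+1900842429486→6833042030178, (21,13):61068660380·13+411016633391→1204909218331, (21,14):6302524580·14+61068660380→149304004500, (21,15):452329200·15+6302524580→13087462580
@22  (22,11):26826851689001·11+71187132291275→366282500870286, (22,12):6833042030178·12+26826851689001→108823356051137, (22,13):1204909218331·13+6833042030178→22496861868481, (22,14):149304004500·14+1204909218331→3295165281331, (22,15):13087462580·15+149304004500→345615943200
@23  (23,12):108823356051137·12+366282500870286→1672162773483930, (23,13):22496861868481·13+108823356051137→401282560341390, (23,14):3295165281331·14+22496861868481→68629175807115, (23,15):345615943200·15+3295165281331→8479404429331
Read S(23,12) = 1672162773483930, S(23,13) = 401282560341390, S(23,14) = 68629175807115, S(23,15) = 8479404429331.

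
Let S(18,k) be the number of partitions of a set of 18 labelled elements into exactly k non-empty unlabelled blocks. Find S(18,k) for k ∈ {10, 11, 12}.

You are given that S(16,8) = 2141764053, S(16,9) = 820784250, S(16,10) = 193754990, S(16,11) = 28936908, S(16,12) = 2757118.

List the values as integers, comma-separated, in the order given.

[17] T[17,9]:9*820784250+2141764053=9528822303 · T[17,10]:10*193754990+820784250=2758334150 · T[17,11]:11*28936908+193754990=512060978 · T[17,12]:12*2757118+28936908=62022324
[18] T[18,10]:10*2758334150+9528822303=37112163803 · T[18,11]:11*512060978+2758334150=8391004908 · T[18,12]:12*62022324+512060978=1256328866
Read S(18,10) = 37112163803, S(18,11) = 8391004908, S(18,12) = 1256328866.

37112163803, 8391004908, 1256328866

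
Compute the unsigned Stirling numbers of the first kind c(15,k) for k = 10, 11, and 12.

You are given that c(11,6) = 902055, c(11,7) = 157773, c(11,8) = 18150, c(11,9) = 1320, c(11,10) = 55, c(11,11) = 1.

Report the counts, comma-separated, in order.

row 12: T[12][7]=11·157773+902055=2637558  T[12][8]=11·18150+157773=357423  T[12][9]=11·1320+18150=32670  T[12][10]=11·55+1320=1925  T[12][11]=11·1+55=66  T[12][12]=11·0+1=1
row 13: T[13][8]=12·357423+2637558=6926634  T[13][9]=12·32670+357423=749463  T[13][10]=12·1925+32670=55770  T[13][11]=12·66+1925=2717  T[13][12]=12·1+66=78
row 14: T[14][9]=13·749463+6926634=16669653  T[14][10]=13·55770+749463=1474473  T[14][11]=13·2717+55770=91091  T[14][12]=13·78+2717=3731
row 15: T[15][10]=14·1474473+16669653=37312275  T[15][11]=14·91091+1474473=2749747  T[15][12]=14·3731+91091=143325
Read c(15,10) = 37312275, c(15,11) = 2749747, c(15,12) = 143325.

37312275, 2749747, 143325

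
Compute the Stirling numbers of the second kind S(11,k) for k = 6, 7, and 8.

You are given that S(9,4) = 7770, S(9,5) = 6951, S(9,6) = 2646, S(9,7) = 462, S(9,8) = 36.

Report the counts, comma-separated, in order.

179487, 63987, 11880

[10] T[10,5]:5*6951+7770=42525 · T[10,6]:6*2646+6951=22827 · T[10,7]:7*462+2646=5880 · T[10,8]:8*36+462=750
[11] T[11,6]:6*22827+42525=179487 · T[11,7]:7*5880+22827=63987 · T[11,8]:8*750+5880=11880
Read S(11,6) = 179487, S(11,7) = 63987, S(11,8) = 11880.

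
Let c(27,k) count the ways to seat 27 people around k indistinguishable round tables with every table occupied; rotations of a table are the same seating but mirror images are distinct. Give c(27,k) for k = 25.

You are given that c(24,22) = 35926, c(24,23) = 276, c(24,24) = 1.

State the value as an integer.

58500

@25  (25,23):276·24+35926→42550, (25,24):1·24+276→300, (25,25):0·24+1→1
@26  (26,24):300·25+42550→50050, (26,25):1·25+300→325
@27  (27,25):325·26+50050→58500
Read c(27,25) = 58500.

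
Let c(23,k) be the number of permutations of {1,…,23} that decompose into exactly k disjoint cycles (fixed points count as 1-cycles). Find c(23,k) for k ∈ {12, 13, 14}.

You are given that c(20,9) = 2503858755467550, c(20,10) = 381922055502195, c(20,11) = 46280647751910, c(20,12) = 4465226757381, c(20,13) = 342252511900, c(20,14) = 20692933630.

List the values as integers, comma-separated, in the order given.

[21] T[21,10]:20*381922055502195+2503858755467550=10142299865511450 · T[21,11]:20*46280647751910+381922055502195=1307535010540395 · T[21,12]:20*4465226757381+46280647751910=135585182899530 · T[21,13]:20*342252511900+4465226757381=11310276995381 · T[21,14]:20*20692933630+342252511900=756111184500
[22] T[22,11]:21*1307535010540395+10142299865511450=37600535086859745 · T[22,12]:21*135585182899530+1307535010540395=4154823851430525 · T[22,13]:21*11310276995381+135585182899530=373100999802531 · T[22,14]:21*756111184500+11310276995381=27188611869881
[23] T[23,12]:22*4154823851430525+37600535086859745=129006659818331295 · T[23,13]:22*373100999802531+4154823851430525=12363045847086207 · T[23,14]:22*27188611869881+373100999802531=971250460939913
Read c(23,12) = 129006659818331295, c(23,13) = 12363045847086207, c(23,14) = 971250460939913.

129006659818331295, 12363045847086207, 971250460939913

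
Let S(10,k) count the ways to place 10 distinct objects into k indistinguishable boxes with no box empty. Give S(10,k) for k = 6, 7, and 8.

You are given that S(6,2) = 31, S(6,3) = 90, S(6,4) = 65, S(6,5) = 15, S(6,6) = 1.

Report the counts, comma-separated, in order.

[7] T[7,3]:3*90+31=301 · T[7,4]:4*65+90=350 · T[7,5]:5*15+65=140 · T[7,6]:6*1+15=21 · T[7,7]:7*0+1=1
[8] T[8,4]:4*350+301=1701 · T[8,5]:5*140+350=1050 · T[8,6]:6*21+140=266 · T[8,7]:7*1+21=28 · T[8,8]:8*0+1=1
[9] T[9,5]:5*1050+1701=6951 · T[9,6]:6*266+1050=2646 · T[9,7]:7*28+266=462 · T[9,8]:8*1+28=36
[10] T[10,6]:6*2646+6951=22827 · T[10,7]:7*462+2646=5880 · T[10,8]:8*36+462=750
Read S(10,6) = 22827, S(10,7) = 5880, S(10,8) = 750.

22827, 5880, 750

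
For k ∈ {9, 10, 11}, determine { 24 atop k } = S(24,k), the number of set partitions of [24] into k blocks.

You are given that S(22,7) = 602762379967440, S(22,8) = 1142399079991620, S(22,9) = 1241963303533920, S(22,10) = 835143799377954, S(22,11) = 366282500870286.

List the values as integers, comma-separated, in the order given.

@23  (23,8):1142399079991620·8+602762379967440→9741955019900400, (23,9):1241963303533920·9+1142399079991620→12320068811796900, (23,10):835143799377954·10+1241963303533920→9593401297313460, (23,11):366282500870286·11+835143799377954→4864251308951100
@24  (24,9):12320068811796900·9+9741955019900400→120622574326072500, (24,10):9593401297313460·10+12320068811796900→108254081784931500, (24,11):4864251308951100·11+9593401297313460→63100165695775560
Read S(24,9) = 120622574326072500, S(24,10) = 108254081784931500, S(24,11) = 63100165695775560.

120622574326072500, 108254081784931500, 63100165695775560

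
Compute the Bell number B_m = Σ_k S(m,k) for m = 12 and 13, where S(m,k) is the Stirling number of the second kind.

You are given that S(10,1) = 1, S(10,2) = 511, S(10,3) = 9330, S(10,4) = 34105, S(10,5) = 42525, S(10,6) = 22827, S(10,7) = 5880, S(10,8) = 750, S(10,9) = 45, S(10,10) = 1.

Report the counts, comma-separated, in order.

4213597, 27644437

[11] T[11,1]:1*1+0=1 · T[11,2]:2*511+1=1023 · T[11,3]:3*9330+511=28501 · T[11,4]:4*34105+9330=145750 · T[11,5]:5*42525+34105=246730 · T[11,6]:6*22827+42525=179487 · T[11,7]:7*5880+22827=63987 · T[11,8]:8*750+5880=11880 · T[11,9]:9*45+750=1155 · T[11,10]:10*1+45=55 · T[11,11]:11*0+1=1
[12] T[12,1]:1*1+0=1 · T[12,2]:2*1023+1=2047 · T[12,3]:3*28501+1023=86526 · T[12,4]:4*145750+28501=611501 · T[12,5]:5*246730+145750=1379400 · T[12,6]:6*179487+246730=1323652 · T[12,7]:7*63987+179487=627396 · T[12,8]:8*11880+63987=159027 · T[12,9]:9*1155+11880=22275 · T[12,10]:10*55+1155=1705 · T[12,11]:11*1+55=66 · T[12,12]:12*0+1=1
[13] T[13,1]:1*1+0=1 · T[13,2]:2*2047+1=4095 · T[13,3]:3*86526+2047=261625 · T[13,4]:4*611501+86526=2532530 · T[13,5]:5*1379400+611501=7508501 · T[13,6]:6*1323652+1379400=9321312 · T[13,7]:7*627396+1323652=5715424 · T[13,8]:8*159027+627396=1899612 · T[13,9]:9*22275+159027=359502 · T[13,10]:10*1705+22275=39325 · T[13,11]:11*66+1705=2431 · T[13,12]:12*1+66=78 · T[13,13]:13*0+1=1
B_12 = ΣS(12,k) = 1+2047+86526+611501+1379400+1323652+627396+159027+22275+1705+66+1 = 4213597
B_13 = ΣS(13,k) = 1+4095+261625+2532530+7508501+9321312+5715424+1899612+359502+39325+2431+78+1 = 27644437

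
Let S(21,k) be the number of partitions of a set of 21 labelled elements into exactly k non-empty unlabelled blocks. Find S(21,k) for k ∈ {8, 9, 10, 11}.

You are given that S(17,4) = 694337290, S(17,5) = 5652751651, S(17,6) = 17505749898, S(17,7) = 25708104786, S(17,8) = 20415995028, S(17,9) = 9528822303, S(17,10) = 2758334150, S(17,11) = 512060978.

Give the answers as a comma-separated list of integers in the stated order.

[18] T[18,5]:5*5652751651+694337290=28958095545 · T[18,6]:6*17505749898+5652751651=110687251039 · T[18,7]:7*25708104786+17505749898=197462483400 · T[18,8]:8*20415995028+25708104786=189036065010 · T[18,9]:9*9528822303+20415995028=106175395755 · T[18,10]:10*2758334150+9528822303=37112163803 · T[18,11]:11*512060978+2758334150=8391004908
[19] T[19,6]:6*110687251039+28958095545=693081601779 · T[19,7]:7*197462483400+110687251039=1492924634839 · T[19,8]:8*189036065010+197462483400=1709751003480 · T[19,9]:9*106175395755+189036065010=1144614626805 · T[19,10]:10*37112163803+106175395755=477297033785 · T[19,11]:11*8391004908+37112163803=129413217791
[20] T[20,7]:7*1492924634839+693081601779=11143554045652 · T[20,8]:8*1709751003480+1492924634839=15170932662679 · T[20,9]:9*1144614626805+1709751003480=12011282644725 · T[20,10]:10*477297033785+1144614626805=5917584964655 · T[20,11]:11*129413217791+477297033785=1900842429486
[21] T[21,8]:8*15170932662679+11143554045652=132511015347084 · T[21,9]:9*12011282644725+15170932662679=123272476465204 · T[21,10]:10*5917584964655+12011282644725=71187132291275 · T[21,11]:11*1900842429486+5917584964655=26826851689001
Read S(21,8) = 132511015347084, S(21,9) = 123272476465204, S(21,10) = 71187132291275, S(21,11) = 26826851689001.

132511015347084, 123272476465204, 71187132291275, 26826851689001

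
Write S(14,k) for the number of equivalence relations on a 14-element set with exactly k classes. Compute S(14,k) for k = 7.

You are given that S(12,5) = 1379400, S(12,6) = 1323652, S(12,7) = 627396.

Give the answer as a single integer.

@13  (13,6):1323652·6+1379400→9321312, (13,7):627396·7+1323652→5715424
@14  (14,7):5715424·7+9321312→49329280
Read S(14,7) = 49329280.

49329280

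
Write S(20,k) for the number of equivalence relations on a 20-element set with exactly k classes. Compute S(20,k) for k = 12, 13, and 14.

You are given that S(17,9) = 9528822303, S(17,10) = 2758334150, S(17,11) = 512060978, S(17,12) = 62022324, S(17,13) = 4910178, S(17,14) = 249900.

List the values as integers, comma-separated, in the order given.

411016633391, 61068660380, 6302524580

i=18: T(18,10)=9528822303+10·2758334150=37112163803 | T(18,11)=2758334150+11·512060978=8391004908 | T(18,12)=512060978+12·62022324=1256328866 | T(18,13)=62022324+13·4910178=125854638 | T(18,14)=4910178+14·249900=8408778
i=19: T(19,11)=37112163803+11·8391004908=129413217791 | T(19,12)=8391004908+12·1256328866=23466951300 | T(19,13)=1256328866+13·125854638=2892439160 | T(19,14)=125854638+14·8408778=243577530
i=20: T(20,12)=129413217791+12·23466951300=411016633391 | T(20,13)=23466951300+13·2892439160=61068660380 | T(20,14)=2892439160+14·243577530=6302524580
Read S(20,12) = 411016633391, S(20,13) = 61068660380, S(20,14) = 6302524580.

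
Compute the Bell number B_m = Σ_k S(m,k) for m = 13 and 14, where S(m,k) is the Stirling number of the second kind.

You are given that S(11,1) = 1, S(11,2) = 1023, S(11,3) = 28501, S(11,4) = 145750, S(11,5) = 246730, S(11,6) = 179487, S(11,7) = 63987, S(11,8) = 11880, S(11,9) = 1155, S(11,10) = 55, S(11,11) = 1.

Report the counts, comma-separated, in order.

27644437, 190899322

i=12: T(12,1)=0+1·1=1 | T(12,2)=1+2·1023=2047 | T(12,3)=1023+3·28501=86526 | T(12,4)=28501+4·145750=611501 | T(12,5)=145750+5·246730=1379400 | T(12,6)=246730+6·179487=1323652 | T(12,7)=179487+7·63987=627396 | T(12,8)=63987+8·11880=159027 | T(12,9)=11880+9·1155=22275 | T(12,10)=1155+10·55=1705 | T(12,11)=55+11·1=66 | T(12,12)=1+12·0=1
i=13: T(13,1)=0+1·1=1 | T(13,2)=1+2·2047=4095 | T(13,3)=2047+3·86526=261625 | T(13,4)=86526+4·611501=2532530 | T(13,5)=611501+5·1379400=7508501 | T(13,6)=1379400+6·1323652=9321312 | T(13,7)=1323652+7·627396=5715424 | T(13,8)=627396+8·159027=1899612 | T(13,9)=159027+9·22275=359502 | T(13,10)=22275+10·1705=39325 | T(13,11)=1705+11·66=2431 | T(13,12)=66+12·1=78 | T(13,13)=1+13·0=1
i=14: T(14,1)=0+1·1=1 | T(14,2)=1+2·4095=8191 | T(14,3)=4095+3·261625=788970 | T(14,4)=261625+4·2532530=10391745 | T(14,5)=2532530+5·7508501=40075035 | T(14,6)=7508501+6·9321312=63436373 | T(14,7)=9321312+7·5715424=49329280 | T(14,8)=5715424+8·1899612=20912320 | T(14,9)=1899612+9·359502=5135130 | T(14,10)=359502+10·39325=752752 | T(14,11)=39325+11·2431=66066 | T(14,12)=2431+12·78=3367 | T(14,13)=78+13·1=91 | T(14,14)=1+14·0=1
B_13 = ΣS(13,k) = 1+4095+261625+2532530+7508501+9321312+5715424+1899612+359502+39325+2431+78+1 = 27644437
B_14 = ΣS(14,k) = 1+8191+788970+10391745+40075035+63436373+49329280+20912320+5135130+752752+66066+3367+91+1 = 190899322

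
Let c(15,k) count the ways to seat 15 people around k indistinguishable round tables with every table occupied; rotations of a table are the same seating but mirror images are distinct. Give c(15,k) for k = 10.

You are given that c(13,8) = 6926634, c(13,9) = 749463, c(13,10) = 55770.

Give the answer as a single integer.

row 14: T[14][9]=13·749463+6926634=16669653  T[14][10]=13·55770+749463=1474473
row 15: T[15][10]=14·1474473+16669653=37312275
Read c(15,10) = 37312275.

37312275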